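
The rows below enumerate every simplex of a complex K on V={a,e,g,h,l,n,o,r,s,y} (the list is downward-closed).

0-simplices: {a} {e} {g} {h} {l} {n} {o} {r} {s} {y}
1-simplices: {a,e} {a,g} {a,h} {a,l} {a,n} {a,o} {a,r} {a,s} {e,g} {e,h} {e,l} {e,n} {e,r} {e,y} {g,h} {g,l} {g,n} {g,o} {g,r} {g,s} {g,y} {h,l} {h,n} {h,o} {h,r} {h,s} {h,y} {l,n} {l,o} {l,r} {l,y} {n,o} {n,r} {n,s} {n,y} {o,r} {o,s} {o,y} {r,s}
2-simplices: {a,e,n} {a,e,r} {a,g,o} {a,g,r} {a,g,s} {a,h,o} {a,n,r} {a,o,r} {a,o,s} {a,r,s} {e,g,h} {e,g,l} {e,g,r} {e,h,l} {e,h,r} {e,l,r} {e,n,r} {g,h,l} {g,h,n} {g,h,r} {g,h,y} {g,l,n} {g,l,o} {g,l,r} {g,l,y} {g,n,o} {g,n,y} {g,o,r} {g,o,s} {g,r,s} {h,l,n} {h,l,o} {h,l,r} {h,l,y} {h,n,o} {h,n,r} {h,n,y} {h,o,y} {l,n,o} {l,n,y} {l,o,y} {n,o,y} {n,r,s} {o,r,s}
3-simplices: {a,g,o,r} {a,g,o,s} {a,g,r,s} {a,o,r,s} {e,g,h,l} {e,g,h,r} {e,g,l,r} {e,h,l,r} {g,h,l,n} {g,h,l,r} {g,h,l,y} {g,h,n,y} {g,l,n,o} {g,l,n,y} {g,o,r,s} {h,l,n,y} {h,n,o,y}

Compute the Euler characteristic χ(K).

χ(K)=-2

n_0=10 n_1=39 n_2=44 n_3=17
χ=+10−39+44−17=-2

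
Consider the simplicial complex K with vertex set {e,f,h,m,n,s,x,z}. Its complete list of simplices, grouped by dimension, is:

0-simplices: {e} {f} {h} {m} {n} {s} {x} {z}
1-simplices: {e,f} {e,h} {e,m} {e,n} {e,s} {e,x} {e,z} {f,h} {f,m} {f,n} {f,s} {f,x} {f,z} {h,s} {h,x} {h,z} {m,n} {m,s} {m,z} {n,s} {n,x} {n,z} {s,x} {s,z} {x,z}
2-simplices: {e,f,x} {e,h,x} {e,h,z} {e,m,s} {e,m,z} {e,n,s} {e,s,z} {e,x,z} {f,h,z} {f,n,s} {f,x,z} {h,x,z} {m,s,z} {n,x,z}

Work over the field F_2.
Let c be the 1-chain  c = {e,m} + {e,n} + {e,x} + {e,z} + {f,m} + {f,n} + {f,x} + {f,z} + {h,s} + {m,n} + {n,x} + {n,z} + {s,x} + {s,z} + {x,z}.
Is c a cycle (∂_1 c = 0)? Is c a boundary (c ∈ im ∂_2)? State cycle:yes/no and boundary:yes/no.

cycle:no boundary:no

n_0=8 n_1=25 n_2=14  [Z2]
∂1: piv[ef,eh,em,en,es,ex,ez] rk=7  ker:fh,fm,fn,fs,fx,fz,hs,hx,hz,mn,ms,mz,ns,nx,nz,sx,sz,xz
∂2: piv[efx,ehx,ehz,ems,emz,ens,esz,exz,fhz,fns,fxz,nxz] rk=12  ker:hxz,msz
∂1c = {h} + {m} + {n} + {s} + {x} + {z}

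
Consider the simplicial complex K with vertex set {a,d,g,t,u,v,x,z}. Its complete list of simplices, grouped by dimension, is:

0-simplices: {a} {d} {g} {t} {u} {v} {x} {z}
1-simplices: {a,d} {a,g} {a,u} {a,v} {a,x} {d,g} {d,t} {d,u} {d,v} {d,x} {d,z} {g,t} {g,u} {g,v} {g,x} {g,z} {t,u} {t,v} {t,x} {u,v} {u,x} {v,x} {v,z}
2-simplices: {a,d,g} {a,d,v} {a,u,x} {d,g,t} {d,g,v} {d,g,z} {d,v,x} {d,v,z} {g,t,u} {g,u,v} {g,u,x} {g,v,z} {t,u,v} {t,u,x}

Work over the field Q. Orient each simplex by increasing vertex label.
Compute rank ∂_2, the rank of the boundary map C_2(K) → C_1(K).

n_0=8 n_1=23 n_2=14  [Q]
∂1: piv[ad,ag,au,av,ax,dt,dz] rk=7  ker:dg,du,dv,dx,gt,gu,gv,gx,gz,tu,tv,tx,uv,ux,vx,vz
∂2: piv[adg,adv,aux,dgt,dgv,dgz,dvx,dvz,gtu,guv,gux,tuv,tux] rk=13  ker:gvz
rk∂_2=13

rank∂_2=13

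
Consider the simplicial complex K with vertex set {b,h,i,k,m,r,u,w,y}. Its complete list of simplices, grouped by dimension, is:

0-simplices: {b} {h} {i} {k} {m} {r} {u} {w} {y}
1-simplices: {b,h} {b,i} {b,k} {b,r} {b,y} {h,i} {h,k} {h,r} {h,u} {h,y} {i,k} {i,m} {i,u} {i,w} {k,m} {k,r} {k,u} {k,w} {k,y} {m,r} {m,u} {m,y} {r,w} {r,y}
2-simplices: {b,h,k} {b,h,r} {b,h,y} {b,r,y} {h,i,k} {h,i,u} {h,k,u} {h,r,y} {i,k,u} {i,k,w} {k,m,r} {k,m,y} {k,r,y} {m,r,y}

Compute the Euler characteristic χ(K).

χ(K)=-1

n_0=9 n_1=24 n_2=14
χ=+9−24+14=-1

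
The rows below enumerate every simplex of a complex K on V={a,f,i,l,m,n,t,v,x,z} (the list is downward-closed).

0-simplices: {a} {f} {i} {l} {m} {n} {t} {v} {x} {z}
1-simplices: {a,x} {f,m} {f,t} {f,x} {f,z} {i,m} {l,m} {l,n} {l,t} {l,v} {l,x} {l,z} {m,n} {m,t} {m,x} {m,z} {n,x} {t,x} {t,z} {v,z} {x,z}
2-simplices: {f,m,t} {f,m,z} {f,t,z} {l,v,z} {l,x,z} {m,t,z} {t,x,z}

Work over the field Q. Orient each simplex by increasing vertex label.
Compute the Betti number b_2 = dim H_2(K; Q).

n_0=10 n_1=21 n_2=7  [Q]
∂1: piv[ax,fm,ft,fx,fz,im,lm,ln,lv] rk=9  ker:lt,lx,lz,mn,mt,mx,mz,nx,tx,tz,vz,xz
∂2: piv[fmt,fmz,ftz,lvz,lxz,txz] rk=6  ker:mtz
b_2=(7−6)−0=1

b_2=1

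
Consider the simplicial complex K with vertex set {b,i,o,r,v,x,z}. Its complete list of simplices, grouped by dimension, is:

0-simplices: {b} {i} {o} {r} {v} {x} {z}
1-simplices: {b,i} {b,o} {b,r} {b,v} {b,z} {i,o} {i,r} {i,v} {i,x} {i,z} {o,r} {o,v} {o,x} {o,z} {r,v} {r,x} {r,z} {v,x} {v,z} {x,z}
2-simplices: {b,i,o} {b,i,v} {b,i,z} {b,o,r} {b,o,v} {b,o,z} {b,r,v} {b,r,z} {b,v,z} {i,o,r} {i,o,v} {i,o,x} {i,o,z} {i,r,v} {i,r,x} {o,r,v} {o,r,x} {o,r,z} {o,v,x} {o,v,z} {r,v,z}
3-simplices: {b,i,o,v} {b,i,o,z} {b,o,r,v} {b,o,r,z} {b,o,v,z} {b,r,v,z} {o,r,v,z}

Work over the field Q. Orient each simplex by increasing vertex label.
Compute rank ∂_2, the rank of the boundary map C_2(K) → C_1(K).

rank∂_2=13

n_0=7 n_1=20 n_2=21 n_3=7  [Q]
∂1: piv[bi,bo,br,bv,bz,ix] rk=6  ker:io,ir,iv,iz,or,ov,ox,oz,rv,rx,rz,vx,vz,xz
∂2: piv[bio,biv,biz,bor,bov,boz,brv,brz,bvz,ior,iox,irx,ovx] rk=13  ker:iov,ioz,irv,orv,orx,orz,ovz,rvz
∂3: piv[biov,bioz,borv,borz,bovz,brvz] rk=6  ker:orvz
rk∂_2=13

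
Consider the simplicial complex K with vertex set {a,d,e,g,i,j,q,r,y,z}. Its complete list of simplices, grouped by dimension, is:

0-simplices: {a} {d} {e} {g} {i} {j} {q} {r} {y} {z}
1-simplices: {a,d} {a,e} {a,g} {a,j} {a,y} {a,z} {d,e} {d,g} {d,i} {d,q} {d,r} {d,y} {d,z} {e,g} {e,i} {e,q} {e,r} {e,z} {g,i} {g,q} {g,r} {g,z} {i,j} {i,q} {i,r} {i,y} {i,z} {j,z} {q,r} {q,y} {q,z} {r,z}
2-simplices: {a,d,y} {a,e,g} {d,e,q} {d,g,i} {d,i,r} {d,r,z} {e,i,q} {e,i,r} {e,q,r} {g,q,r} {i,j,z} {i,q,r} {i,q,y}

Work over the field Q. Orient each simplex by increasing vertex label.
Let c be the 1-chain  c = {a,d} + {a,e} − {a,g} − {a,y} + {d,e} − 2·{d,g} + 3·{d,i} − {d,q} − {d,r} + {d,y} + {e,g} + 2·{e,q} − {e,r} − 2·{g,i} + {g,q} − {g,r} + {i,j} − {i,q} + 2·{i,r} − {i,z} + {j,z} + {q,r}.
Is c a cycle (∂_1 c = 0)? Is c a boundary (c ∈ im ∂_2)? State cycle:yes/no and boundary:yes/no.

cycle:yes boundary:yes

n_0=10 n_1=32 n_2=13  [Q]
∂1: piv[ad,ae,ag,aj,ay,az,di,dq,dr] rk=9  ker:de,dg,dy,dz,eg,ei,eq,er,ez,gi,gq,gr,gz,ij,iq,ir,iy,iz,jz,qr,qy,qz,rz
∂2: piv[ady,aeg,deq,dgi,dir,drz,eiq,eir,eqr,gqr,ijz,iqy] rk=12  ker:iqr
∂1c = 0
c vs im∂2: reduces to 0 ⇒ boundary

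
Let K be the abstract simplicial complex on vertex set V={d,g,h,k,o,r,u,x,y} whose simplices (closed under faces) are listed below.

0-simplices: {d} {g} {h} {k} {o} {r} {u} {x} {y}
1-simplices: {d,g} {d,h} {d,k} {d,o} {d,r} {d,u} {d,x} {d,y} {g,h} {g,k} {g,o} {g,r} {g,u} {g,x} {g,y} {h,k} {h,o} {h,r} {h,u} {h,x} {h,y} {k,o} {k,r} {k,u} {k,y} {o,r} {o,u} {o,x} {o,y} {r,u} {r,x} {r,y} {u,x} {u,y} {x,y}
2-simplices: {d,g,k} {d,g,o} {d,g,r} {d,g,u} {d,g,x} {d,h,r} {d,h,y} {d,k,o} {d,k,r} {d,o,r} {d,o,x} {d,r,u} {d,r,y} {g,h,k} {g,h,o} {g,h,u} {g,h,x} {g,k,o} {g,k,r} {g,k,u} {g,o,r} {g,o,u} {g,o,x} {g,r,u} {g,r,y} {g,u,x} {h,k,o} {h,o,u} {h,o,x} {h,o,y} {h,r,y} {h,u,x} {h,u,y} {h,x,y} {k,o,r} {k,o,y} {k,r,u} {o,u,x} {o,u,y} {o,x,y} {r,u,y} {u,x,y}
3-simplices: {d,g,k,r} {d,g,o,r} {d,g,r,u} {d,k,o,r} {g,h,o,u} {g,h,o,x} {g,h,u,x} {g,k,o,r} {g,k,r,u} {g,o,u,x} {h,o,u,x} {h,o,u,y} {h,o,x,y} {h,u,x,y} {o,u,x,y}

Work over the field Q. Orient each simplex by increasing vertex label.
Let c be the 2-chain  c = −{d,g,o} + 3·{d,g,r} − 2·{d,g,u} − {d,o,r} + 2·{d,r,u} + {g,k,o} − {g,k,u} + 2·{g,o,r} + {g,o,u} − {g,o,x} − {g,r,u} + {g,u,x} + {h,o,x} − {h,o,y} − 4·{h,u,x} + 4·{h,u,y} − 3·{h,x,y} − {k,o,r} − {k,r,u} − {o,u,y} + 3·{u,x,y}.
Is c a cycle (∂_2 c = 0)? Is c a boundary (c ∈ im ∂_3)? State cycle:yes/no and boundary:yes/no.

cycle:yes boundary:yes

n_0=9 n_1=35 n_2=42 n_3=15  [Q]
∂1: piv[dg,dh,dk,do,dr,du,dx,dy] rk=8  ker:gh,gk,go,gr,gu,gx,gy,hk,ho,hr,hu,hx,hy,ko,kr,ku,ky,or,ou,ox,oy,ru,rx,ry,ux,uy,xy
∂2: piv[dgk,dgo,dgr,dgu,dgx,dhr,dhy,dko,dkr,dor,dox,dru,dry,ghk,gho,ghu,ghx,gku,gou,gry,gux,hoy,huy,hxy,koy,ruy] rk=26  ker:gko,gkr,gor,gox,gru,hko,hou,hox,hry,hux,kor,kru,oux,ouy,oxy,uxy
∂3: piv[dgkr,dgor,dgru,dkor,ghou,ghox,ghux,gkor,gkru,goux,houy,hoxy,huxy] rk=13  ker:houx,ouxy
∂2c = 0
c vs im∂3: reduces to 0 ⇒ boundary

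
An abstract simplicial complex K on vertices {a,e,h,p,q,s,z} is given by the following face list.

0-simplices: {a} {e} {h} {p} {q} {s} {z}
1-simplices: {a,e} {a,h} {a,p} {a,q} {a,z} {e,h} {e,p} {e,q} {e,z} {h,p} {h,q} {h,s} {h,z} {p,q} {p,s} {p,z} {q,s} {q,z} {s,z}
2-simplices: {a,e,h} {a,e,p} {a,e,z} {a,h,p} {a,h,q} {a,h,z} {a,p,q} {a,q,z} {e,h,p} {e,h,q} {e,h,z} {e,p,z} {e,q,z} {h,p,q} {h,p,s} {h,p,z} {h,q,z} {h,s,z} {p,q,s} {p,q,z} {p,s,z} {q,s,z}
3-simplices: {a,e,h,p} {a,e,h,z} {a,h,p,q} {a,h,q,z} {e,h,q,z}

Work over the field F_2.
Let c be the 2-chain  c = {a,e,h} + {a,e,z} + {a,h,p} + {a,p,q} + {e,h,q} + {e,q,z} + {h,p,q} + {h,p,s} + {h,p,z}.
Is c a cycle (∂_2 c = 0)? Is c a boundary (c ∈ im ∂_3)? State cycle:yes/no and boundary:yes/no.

cycle:no boundary:no

n_0=7 n_1=19 n_2=22 n_3=5  [Z2]
∂1: piv[ae,ah,ap,aq,az,hs] rk=6  ker:eh,ep,eq,ez,hp,hq,hz,pq,ps,pz,qs,qz,sz
∂2: piv[aeh,aep,aez,ahp,ahq,ahz,apq,aqz,ehq,epz,hps,hsz,pqs] rk=13  ker:ehp,ehz,eqz,hpq,hpz,hqz,pqz,psz,qsz
∂3: piv[aehp,aehz,ahpq,ahqz,ehqz] rk=5
∂2c = {a,q} + {a,z} + {h,s} + {h,z} + {p,s} + {p,z} + {q,z}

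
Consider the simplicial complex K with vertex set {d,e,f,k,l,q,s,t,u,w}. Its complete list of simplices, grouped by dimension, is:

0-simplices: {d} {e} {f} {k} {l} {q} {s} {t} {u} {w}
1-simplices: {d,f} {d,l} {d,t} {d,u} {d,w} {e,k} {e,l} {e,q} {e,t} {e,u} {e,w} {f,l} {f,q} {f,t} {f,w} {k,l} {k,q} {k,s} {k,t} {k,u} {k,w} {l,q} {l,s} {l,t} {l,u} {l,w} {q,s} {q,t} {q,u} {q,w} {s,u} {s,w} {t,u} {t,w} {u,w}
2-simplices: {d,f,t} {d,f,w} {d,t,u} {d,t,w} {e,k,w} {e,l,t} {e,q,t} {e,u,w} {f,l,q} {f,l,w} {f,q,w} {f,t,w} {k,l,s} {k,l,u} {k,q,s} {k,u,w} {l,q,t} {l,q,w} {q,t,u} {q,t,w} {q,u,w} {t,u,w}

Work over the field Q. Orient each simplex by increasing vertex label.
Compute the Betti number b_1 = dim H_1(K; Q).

n_0=10 n_1=35 n_2=22  [Q]
∂1: piv[df,dl,dt,du,dw,ek,el,eq,ks] rk=9  ker:et,eu,ew,fl,fq,ft,fw,kl,kq,kt,ku,kw,lq,ls,lt,lu,lw,qs,qt,qu,qw,su,sw,tu,tw,uw
∂2: piv[dft,dfw,dtu,dtw,ekw,elt,eqt,euw,flq,flw,fqw,kls,klu,kqs,kuw,lqt,qtu,qtw,quw] rk=19  ker:ftw,lqw,tuw
b_1=(35−9)−19=7

b_1=7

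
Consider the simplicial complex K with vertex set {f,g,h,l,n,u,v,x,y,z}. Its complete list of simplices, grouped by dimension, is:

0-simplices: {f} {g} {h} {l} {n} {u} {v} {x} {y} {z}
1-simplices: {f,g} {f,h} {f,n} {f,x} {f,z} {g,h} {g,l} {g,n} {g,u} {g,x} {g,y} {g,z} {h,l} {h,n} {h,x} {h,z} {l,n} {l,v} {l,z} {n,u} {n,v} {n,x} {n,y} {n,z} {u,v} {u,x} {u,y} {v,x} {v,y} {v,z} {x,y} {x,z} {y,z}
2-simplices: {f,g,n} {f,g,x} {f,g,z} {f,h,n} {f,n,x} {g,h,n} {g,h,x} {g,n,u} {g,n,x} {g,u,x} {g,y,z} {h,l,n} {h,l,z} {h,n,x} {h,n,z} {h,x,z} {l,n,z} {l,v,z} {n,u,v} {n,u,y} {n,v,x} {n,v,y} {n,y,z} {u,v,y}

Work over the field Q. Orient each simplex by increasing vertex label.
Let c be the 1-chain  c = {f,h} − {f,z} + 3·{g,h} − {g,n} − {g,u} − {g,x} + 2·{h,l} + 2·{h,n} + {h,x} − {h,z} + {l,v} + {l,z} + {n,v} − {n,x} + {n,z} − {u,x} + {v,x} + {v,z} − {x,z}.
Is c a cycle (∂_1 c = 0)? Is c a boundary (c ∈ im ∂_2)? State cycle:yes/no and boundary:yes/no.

n_0=10 n_1=33 n_2=24  [Q]
∂1: piv[fg,fh,fn,fx,fz,gl,gu,gy,lv] rk=9  ker:gh,gn,gx,gz,hl,hn,hx,hz,ln,lz,nu,nv,nx,ny,nz,uv,ux,uy,vx,vy,vz,xy,xz,yz
∂2: piv[fgn,fgx,fgz,fhn,fnx,ghn,ghx,gnu,gux,gyz,hln,hlz,hnz,hxz,lvz,nuv,nuy,nvx,nvy,nyz] rk=20  ker:gnx,hnx,lnz,uvy
∂1c = 0
c vs im∂2: residual ≠ 0 ⇒ not boundary

cycle:yes boundary:no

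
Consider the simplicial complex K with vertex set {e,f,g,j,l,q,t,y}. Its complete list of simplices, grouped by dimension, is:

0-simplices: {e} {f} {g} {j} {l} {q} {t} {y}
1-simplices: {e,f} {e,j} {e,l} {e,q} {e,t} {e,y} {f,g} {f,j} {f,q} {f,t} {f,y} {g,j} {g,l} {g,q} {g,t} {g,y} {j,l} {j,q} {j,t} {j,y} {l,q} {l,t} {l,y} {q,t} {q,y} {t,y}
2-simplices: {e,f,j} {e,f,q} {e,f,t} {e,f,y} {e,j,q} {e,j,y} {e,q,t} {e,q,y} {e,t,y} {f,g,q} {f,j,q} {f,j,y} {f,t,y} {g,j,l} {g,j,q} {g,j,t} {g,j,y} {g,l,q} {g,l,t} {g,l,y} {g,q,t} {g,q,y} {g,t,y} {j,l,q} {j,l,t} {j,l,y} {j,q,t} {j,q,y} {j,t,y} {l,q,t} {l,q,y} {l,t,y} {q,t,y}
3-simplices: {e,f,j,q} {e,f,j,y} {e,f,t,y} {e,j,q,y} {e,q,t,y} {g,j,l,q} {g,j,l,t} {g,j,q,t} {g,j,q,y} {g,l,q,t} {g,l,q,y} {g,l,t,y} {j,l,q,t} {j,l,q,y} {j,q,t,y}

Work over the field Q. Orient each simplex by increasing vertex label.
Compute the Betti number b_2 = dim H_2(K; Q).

b_2=1

n_0=8 n_1=26 n_2=33 n_3=15  [Q]
∂1: piv[ef,ej,el,eq,et,ey,fg] rk=7  ker:fj,fq,ft,fy,gj,gl,gq,gt,gy,jl,jq,jt,jy,lq,lt,ly,qt,qy,ty
∂2: piv[efj,efq,eft,efy,ejq,ejy,eqt,eqy,ety,fgq,gjl,gjq,gjt,gjy,glq,glt,gly,gqt] rk=18  ker:fjq,fjy,fty,gqy,gty,jlq,jlt,jly,jqt,jqy,jty,lqt,lqy,lty,qty
∂3: piv[efjq,efjy,efty,ejqy,eqty,gjlq,gjlt,gjqt,gjqy,glqt,glqy,glty,jlqy,jqty] rk=14  ker:jlqt
b_2=(33−18)−14=1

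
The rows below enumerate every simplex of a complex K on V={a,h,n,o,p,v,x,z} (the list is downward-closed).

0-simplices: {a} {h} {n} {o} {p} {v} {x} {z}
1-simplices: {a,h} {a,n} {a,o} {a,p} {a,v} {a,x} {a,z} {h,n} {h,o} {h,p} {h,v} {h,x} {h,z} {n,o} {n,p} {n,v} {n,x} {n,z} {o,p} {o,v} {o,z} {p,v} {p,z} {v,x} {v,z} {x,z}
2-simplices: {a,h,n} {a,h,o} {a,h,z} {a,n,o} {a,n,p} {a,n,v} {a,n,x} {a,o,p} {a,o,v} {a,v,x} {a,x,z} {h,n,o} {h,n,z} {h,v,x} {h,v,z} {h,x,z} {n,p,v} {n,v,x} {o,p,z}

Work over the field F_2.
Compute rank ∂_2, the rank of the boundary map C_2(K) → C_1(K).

n_0=8 n_1=26 n_2=19  [Z2]
∂1: piv[ah,an,ao,ap,av,ax,az] rk=7  ker:hn,ho,hp,hv,hx,hz,no,np,nv,nx,nz,op,ov,oz,pv,pz,vx,vz,xz
∂2: piv[ahn,aho,ahz,ano,anp,anv,anx,aop,aov,avx,axz,hnz,hvx,hvz,hxz,npv,opz] rk=17  ker:hno,nvx
rk∂_2=17

rank∂_2=17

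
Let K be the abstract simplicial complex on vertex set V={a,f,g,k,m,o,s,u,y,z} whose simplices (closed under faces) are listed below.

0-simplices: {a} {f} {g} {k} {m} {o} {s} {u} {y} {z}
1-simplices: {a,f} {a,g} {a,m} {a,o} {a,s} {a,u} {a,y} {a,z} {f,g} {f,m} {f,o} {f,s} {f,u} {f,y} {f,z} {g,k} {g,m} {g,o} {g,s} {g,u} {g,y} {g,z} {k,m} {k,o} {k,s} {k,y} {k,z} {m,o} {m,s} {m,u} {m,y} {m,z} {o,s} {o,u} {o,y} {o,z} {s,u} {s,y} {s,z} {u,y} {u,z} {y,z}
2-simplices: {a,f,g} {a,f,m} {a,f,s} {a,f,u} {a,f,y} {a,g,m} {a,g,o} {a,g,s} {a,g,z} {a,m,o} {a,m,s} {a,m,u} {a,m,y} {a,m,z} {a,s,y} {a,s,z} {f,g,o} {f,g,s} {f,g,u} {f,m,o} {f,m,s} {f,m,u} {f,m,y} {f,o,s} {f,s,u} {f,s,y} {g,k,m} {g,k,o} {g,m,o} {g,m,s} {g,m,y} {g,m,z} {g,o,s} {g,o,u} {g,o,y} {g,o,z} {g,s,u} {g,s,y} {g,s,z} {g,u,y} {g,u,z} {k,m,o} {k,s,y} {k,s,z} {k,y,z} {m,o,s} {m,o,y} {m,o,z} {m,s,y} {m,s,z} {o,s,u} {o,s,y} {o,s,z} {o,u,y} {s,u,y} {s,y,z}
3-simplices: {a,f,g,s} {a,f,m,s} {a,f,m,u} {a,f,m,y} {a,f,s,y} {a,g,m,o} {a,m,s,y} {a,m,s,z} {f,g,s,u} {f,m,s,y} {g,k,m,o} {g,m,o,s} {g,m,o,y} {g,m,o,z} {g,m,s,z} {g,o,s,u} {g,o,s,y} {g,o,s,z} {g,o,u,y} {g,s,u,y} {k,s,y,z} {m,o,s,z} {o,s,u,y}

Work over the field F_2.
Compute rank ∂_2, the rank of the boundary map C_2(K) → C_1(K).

n_0=10 n_1=42 n_2=56 n_3=23  [Z2]
∂1: piv[af,ag,am,ao,as,au,ay,az,gk] rk=9  ker:fg,fm,fo,fs,fu,fy,fz,gm,go,gs,gu,gy,gz,km,ko,ks,ky,kz,mo,ms,mu,my,mz,os,ou,oy,oz,su,sy,sz,uy,uz,yz
∂2: piv[afg,afm,afs,afu,afy,agm,ago,ags,agz,amo,ams,amu,amy,amz,asy,asz,fgo,fgu,fos,fsu,gkm,gko,gmy,gou,goy,goz,guy,guz,ksy,ksz,kyz] rk=31  ker:fgs,fmo,fms,fmu,fmy,fsy,gmo,gms,gmz,gos,gsu,gsy,gsz,kmo,mos,moy,moz,msy,msz,osu,osy,osz,ouy,suy,syz
∂3: piv[afgs,afms,afmu,afmy,afsy,agmo,amsy,amsz,fgsu,gkmo,gmos,gmoy,gmoz,gmsz,gosu,gosy,gosz,gouy,gsuy,ksyz] rk=20  ker:fmsy,mosz,osuy
rk∂_2=31

rank∂_2=31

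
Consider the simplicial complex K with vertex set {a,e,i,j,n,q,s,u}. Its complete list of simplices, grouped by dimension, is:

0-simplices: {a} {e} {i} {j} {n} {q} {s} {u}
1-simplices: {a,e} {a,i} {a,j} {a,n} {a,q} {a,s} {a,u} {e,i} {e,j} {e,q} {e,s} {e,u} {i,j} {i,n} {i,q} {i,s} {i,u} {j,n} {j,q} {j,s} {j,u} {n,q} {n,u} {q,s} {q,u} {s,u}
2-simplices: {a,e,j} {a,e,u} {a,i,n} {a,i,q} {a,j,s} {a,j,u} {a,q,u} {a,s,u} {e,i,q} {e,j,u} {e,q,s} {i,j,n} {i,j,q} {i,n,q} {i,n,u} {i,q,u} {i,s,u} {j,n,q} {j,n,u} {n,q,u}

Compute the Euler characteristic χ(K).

n_0=8 n_1=26 n_2=20
χ=+8−26+20=2

χ(K)=2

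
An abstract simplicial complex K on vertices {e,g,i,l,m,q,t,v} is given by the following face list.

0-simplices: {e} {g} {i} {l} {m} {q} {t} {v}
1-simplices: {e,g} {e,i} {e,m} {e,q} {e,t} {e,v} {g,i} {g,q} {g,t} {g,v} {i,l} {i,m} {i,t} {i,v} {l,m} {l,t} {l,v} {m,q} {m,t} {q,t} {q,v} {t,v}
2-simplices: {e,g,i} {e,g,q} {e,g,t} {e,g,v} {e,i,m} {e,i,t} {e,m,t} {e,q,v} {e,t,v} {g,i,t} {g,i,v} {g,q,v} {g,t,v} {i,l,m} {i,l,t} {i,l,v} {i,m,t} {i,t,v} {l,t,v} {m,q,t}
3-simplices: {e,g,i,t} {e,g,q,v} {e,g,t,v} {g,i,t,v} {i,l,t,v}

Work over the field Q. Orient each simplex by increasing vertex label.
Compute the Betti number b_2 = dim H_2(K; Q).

b_2=1

n_0=8 n_1=22 n_2=20 n_3=5  [Q]
∂1: piv[eg,ei,em,eq,et,ev,il] rk=7  ker:gi,gq,gt,gv,im,it,iv,lm,lt,lv,mq,mt,qt,qv,tv
∂2: piv[egi,egq,egt,egv,eim,eit,emt,eqv,etv,giv,ilm,ilt,ilv,mqt] rk=14  ker:git,gqv,gtv,imt,itv,ltv
∂3: piv[egit,egqv,egtv,gitv,iltv] rk=5
b_2=(20−14)−5=1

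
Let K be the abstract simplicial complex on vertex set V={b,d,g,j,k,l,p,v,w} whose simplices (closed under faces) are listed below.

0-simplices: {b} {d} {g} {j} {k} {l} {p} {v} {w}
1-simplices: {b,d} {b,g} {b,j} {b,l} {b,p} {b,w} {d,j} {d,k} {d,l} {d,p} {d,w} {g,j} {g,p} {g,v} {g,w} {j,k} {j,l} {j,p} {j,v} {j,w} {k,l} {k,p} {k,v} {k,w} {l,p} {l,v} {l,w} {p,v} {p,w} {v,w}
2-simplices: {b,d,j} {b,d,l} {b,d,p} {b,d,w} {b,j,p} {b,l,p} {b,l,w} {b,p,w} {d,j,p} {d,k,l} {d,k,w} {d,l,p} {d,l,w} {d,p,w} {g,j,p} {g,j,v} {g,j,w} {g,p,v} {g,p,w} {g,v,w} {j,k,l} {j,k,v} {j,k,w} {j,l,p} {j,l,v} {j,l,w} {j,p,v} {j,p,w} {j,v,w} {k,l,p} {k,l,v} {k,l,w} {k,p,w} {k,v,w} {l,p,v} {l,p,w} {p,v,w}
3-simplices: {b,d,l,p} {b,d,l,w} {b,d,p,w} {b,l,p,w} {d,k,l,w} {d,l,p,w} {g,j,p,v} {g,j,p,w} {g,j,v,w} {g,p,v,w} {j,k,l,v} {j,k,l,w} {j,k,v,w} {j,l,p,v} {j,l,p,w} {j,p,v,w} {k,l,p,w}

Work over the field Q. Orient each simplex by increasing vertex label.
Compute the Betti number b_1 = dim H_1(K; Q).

n_0=9 n_1=30 n_2=37 n_3=17  [Q]
∂1: piv[bd,bg,bj,bl,bp,bw,dk,gv] rk=8  ker:dj,dl,dp,dw,gj,gp,gw,jk,jl,jp,jv,jw,kl,kp,kv,kw,lp,lv,lw,pv,pw,vw
∂2: piv[bdj,bdl,bdp,bdw,bjp,blp,blw,bpw,dkl,dkw,gjp,gjv,gjw,gpv,gpw,gvw,jkl,jkv,jkw,jlv,klp] rk=21  ker:djp,dlp,dlw,dpw,jlp,jlw,jpv,jpw,jvw,klv,klw,kpw,kvw,lpv,lpw,pvw
∂3: piv[bdlp,bdlw,bdpw,blpw,dklw,gjpv,gjpw,gjvw,gpvw,jklv,jklw,jkvw,jlpv,jlpw,klpw] rk=15  ker:dlpw,jpvw
b_1=(30−8)−21=1

b_1=1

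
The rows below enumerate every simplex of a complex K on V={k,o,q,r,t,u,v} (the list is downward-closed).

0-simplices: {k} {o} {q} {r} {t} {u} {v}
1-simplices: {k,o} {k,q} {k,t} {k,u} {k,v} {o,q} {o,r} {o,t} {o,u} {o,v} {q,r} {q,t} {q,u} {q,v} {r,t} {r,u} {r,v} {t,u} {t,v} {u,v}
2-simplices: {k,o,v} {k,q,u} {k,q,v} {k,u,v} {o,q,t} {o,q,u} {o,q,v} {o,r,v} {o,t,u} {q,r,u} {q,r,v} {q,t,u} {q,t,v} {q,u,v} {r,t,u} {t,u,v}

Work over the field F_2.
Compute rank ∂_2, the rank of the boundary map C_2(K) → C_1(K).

rank∂_2=13

n_0=7 n_1=20 n_2=16  [Z2]
∂1: piv[ko,kq,kt,ku,kv,or] rk=6  ker:oq,ot,ou,ov,qr,qt,qu,qv,rt,ru,rv,tu,tv,uv
∂2: piv[kov,kqu,kqv,kuv,oqt,oqu,oqv,orv,otu,qru,qrv,qtv,rtu] rk=13  ker:qtu,quv,tuv
rk∂_2=13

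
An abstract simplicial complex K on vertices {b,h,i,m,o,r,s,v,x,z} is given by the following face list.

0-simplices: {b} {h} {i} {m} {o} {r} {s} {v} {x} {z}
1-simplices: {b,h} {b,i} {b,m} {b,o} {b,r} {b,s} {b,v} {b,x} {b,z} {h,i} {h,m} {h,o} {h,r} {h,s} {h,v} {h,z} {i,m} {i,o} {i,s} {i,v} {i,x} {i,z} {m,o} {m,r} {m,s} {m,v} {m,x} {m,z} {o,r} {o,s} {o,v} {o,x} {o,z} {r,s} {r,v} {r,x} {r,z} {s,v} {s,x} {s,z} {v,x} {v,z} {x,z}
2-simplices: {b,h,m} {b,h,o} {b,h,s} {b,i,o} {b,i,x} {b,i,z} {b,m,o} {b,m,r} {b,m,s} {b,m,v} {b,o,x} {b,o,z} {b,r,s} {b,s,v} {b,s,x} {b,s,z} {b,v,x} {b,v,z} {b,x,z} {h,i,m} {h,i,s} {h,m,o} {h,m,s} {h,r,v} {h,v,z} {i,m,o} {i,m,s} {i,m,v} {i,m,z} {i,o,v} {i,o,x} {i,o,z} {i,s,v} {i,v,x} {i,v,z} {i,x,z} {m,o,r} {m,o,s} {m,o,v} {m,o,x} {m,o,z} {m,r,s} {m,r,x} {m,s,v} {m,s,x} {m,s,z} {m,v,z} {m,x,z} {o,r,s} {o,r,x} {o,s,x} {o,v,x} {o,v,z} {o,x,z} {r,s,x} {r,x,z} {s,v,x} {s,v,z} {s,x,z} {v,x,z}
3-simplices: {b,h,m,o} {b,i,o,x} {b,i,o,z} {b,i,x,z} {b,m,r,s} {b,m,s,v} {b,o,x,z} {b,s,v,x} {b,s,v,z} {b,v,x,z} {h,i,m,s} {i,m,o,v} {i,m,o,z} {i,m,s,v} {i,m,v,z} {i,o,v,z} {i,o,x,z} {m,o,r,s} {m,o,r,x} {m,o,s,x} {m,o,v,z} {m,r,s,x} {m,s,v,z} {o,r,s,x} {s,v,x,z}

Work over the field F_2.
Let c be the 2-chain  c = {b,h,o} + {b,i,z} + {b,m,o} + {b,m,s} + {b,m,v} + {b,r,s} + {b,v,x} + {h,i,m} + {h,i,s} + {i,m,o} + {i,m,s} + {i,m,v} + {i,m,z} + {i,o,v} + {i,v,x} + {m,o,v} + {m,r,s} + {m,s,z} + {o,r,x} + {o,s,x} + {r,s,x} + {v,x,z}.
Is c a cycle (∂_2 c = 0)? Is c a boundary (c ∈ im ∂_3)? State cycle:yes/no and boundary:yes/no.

cycle:no boundary:no

n_0=10 n_1=43 n_2=60 n_3=25  [Z2]
∂1: piv[bh,bi,bm,bo,br,bs,bv,bx,bz] rk=9  ker:hi,hm,ho,hr,hs,hv,hz,im,io,is,iv,ix,iz,mo,mr,ms,mv,mx,mz,or,os,ov,ox,oz,rs,rv,rx,rz,sv,sx,sz,vx,vz,xz
∂2: piv[bhm,bho,bhs,bio,bix,biz,bmo,bmr,bms,bmv,box,boz,brs,bsv,bsx,bsz,bvx,bvz,bxz,him,his,hrv,hvz,imo,imv,imz,iov,mor,mos,mox,mrx,rxz] rk=32  ker:hmo,hms,ims,iox,ioz,isv,ivx,ivz,ixz,mov,moz,mrs,msv,msx,msz,mvz,mxz,ors,orx,osx,ovx,ovz,oxz,rsx,svx,svz,sxz,vxz
∂3: piv[bhmo,biox,bioz,bixz,bmrs,bmsv,boxz,bsvx,bsvz,bvxz,hims,imov,imoz,imsv,imvz,iovz,mors,morx,mosx,mrsx,msvz,svxz] rk=22  ker:ioxz,movz,orsx
∂2c = {b,h} + {b,i} + {b,m} + {b,r} + {b,x} + {b,z} + {h,m} + {h,o} + {h,s} + {i,m} + {i,v} + {i,x} + {m,o} + {m,r} + {m,v} + {o,r} + {o,s} + {r,s} + {s,z} + {v,x} + {v,z} + {x,z}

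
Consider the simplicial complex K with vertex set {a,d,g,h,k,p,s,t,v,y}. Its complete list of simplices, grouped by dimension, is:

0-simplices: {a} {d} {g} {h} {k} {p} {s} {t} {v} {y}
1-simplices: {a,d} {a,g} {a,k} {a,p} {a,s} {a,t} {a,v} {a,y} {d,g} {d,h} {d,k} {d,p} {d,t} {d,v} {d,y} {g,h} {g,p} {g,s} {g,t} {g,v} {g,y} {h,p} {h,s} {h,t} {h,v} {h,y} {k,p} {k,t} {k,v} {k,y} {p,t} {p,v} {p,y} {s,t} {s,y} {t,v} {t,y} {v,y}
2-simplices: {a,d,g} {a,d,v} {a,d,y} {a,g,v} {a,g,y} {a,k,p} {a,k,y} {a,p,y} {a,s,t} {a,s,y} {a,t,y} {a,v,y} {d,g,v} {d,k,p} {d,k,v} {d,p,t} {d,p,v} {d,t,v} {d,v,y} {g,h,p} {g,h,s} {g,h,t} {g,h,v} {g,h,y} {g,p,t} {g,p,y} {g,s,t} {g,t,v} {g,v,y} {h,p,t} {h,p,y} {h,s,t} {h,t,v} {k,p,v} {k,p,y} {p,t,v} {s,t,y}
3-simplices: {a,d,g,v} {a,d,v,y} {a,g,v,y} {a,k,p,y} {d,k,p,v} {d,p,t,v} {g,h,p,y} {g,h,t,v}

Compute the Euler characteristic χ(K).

n_0=10 n_1=38 n_2=37 n_3=8
χ=+10−38+37−8=1

χ(K)=1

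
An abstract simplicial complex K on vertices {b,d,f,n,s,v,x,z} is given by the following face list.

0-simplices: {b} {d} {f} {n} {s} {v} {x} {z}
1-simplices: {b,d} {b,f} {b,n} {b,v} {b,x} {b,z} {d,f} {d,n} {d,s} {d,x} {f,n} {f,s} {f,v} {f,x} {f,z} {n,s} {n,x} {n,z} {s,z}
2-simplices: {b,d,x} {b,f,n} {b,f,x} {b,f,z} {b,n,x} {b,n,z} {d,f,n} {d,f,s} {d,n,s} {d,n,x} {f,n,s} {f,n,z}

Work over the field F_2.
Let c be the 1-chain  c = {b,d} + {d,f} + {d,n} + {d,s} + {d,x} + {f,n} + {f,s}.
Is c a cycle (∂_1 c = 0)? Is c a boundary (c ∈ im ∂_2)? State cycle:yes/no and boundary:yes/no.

n_0=8 n_1=19 n_2=12  [Z2]
∂1: piv[bd,bf,bn,bv,bx,bz,ds] rk=7  ker:df,dn,dx,fn,fs,fv,fx,fz,ns,nx,nz,sz
∂2: piv[bdx,bfn,bfx,bfz,bnx,bnz,dfn,dfs,dns,dnx] rk=10  ker:fns,fnz
∂1c = {b} + {d} + {f} + {x}

cycle:no boundary:no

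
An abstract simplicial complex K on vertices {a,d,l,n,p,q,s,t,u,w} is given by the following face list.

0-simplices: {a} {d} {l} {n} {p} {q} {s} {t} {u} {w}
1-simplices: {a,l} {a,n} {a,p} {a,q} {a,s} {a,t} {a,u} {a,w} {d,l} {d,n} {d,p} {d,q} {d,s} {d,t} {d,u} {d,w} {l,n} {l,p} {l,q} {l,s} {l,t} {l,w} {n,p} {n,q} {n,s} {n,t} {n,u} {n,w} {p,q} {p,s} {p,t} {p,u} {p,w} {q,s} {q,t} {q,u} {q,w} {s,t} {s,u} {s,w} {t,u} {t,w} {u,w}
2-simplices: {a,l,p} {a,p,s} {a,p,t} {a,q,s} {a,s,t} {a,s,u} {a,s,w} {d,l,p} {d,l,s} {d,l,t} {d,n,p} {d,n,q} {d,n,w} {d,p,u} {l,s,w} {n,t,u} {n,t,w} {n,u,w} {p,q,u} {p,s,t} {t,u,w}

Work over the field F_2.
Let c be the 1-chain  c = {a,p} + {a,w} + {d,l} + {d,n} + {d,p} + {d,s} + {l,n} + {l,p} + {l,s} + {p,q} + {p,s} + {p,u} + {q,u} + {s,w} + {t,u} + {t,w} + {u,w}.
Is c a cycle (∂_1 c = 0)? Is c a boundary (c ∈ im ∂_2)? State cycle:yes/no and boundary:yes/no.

n_0=10 n_1=43 n_2=21  [Z2]
∂1: piv[al,an,ap,aq,as,at,au,aw,dl] rk=9  ker:dn,dp,dq,ds,dt,du,dw,ln,lp,lq,ls,lt,lw,np,nq,ns,nt,nu,nw,pq,ps,pt,pu,pw,qs,qt,qu,qw,st,su,sw,tu,tw,uw
∂2: piv[alp,aps,apt,aqs,ast,asu,asw,dlp,dls,dlt,dnp,dnq,dnw,dpu,lsw,ntu,ntw,nuw,pqu] rk=19  ker:pst,tuw
∂1c = 0
c vs im∂2: residual ≠ 0 ⇒ not boundary

cycle:yes boundary:no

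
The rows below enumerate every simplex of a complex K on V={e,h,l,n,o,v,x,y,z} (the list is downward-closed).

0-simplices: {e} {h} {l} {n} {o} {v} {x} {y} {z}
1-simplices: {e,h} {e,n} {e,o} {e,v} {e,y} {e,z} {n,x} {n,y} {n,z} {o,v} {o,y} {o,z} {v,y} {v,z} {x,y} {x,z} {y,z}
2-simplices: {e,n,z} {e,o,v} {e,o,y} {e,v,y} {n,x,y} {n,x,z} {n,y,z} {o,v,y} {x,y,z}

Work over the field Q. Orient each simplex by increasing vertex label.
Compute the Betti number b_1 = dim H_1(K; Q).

n_0=9 n_1=17 n_2=9  [Q]
∂1: piv[eh,en,eo,ev,ey,ez,nx] rk=7  ker:ny,nz,ov,oy,oz,vy,vz,xy,xz,yz
∂2: piv[enz,eov,eoy,evy,nxy,nxz,nyz] rk=7  ker:ovy,xyz
b_1=(17−7)−7=3

b_1=3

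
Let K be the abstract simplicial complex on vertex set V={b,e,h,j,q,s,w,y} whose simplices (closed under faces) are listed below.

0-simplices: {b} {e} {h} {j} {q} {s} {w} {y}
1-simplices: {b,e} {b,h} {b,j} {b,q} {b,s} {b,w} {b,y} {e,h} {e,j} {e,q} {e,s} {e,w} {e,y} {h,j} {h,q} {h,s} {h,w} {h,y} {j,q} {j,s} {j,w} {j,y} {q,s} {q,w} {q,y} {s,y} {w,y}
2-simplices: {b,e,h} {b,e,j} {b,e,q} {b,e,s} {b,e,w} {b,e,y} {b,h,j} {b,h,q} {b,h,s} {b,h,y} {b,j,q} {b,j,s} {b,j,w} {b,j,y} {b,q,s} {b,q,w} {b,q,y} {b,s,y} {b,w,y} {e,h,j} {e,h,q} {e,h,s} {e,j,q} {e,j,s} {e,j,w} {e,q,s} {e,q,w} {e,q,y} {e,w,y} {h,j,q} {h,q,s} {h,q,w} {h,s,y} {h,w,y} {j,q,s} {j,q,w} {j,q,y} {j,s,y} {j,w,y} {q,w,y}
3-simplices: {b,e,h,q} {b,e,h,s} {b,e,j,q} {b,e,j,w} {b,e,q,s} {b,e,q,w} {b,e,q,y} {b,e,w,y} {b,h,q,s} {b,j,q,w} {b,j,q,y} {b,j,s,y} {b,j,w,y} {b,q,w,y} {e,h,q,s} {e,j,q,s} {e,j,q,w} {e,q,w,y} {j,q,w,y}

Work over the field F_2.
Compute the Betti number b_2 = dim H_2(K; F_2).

b_2=5

n_0=8 n_1=27 n_2=40 n_3=19  [Z2]
∂1: piv[be,bh,bj,bq,bs,bw,by] rk=7  ker:eh,ej,eq,es,ew,ey,hj,hq,hs,hw,hy,jq,js,jw,jy,qs,qw,qy,sy,wy
∂2: piv[beh,bej,beq,bes,bew,bey,bhj,bhq,bhs,bhy,bjq,bjs,bjw,bjy,bqs,bqw,bqy,bsy,bwy,hqw] rk=20  ker:ehj,ehq,ehs,ejq,ejs,ejw,eqs,eqw,eqy,ewy,hjq,hqs,hsy,hwy,jqs,jqw,jqy,jsy,jwy,qwy
∂3: piv[behq,behs,bejq,bejw,beqs,beqw,beqy,bewy,bhqs,bjqw,bjqy,bjsy,bjwy,bqwy,ejqs] rk=15  ker:ehqs,ejqw,eqwy,jqwy
b_2=(40−20)−15=5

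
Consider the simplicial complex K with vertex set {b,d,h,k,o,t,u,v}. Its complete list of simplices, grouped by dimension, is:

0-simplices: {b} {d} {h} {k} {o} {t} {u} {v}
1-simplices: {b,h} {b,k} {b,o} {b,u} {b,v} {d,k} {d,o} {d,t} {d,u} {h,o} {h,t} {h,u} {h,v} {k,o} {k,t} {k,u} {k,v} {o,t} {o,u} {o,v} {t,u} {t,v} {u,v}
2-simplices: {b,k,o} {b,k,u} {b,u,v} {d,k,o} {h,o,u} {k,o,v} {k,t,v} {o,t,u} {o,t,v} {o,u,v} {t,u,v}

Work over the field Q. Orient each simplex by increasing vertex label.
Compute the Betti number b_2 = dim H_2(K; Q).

b_2=1

n_0=8 n_1=23 n_2=11  [Q]
∂1: piv[bh,bk,bo,bu,bv,dk,dt] rk=7  ker:do,du,ho,ht,hu,hv,ko,kt,ku,kv,ot,ou,ov,tu,tv,uv
∂2: piv[bko,bku,buv,dko,hou,kov,ktv,otu,otv,ouv] rk=10  ker:tuv
b_2=(11−10)−0=1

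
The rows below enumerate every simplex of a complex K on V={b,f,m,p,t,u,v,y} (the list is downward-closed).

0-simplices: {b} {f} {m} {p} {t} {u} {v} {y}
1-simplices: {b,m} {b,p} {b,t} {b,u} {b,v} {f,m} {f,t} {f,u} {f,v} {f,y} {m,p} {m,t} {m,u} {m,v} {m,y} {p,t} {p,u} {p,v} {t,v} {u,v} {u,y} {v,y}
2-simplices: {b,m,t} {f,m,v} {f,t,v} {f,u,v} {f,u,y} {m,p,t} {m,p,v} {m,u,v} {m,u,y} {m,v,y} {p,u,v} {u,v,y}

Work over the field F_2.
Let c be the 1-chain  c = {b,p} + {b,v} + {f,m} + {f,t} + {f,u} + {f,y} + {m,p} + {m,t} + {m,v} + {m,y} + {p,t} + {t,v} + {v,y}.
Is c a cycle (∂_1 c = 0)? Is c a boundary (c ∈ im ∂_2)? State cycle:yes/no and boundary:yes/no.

n_0=8 n_1=22 n_2=12  [Z2]
∂1: piv[bm,bp,bt,bu,bv,fm,fy] rk=7  ker:ft,fu,fv,mp,mt,mu,mv,my,pt,pu,pv,tv,uv,uy,vy
∂2: piv[bmt,fmv,ftv,fuv,fuy,mpt,mpv,muv,muy,mvy,puv] rk=11  ker:uvy
∂1c = {m} + {p} + {u} + {y}

cycle:no boundary:no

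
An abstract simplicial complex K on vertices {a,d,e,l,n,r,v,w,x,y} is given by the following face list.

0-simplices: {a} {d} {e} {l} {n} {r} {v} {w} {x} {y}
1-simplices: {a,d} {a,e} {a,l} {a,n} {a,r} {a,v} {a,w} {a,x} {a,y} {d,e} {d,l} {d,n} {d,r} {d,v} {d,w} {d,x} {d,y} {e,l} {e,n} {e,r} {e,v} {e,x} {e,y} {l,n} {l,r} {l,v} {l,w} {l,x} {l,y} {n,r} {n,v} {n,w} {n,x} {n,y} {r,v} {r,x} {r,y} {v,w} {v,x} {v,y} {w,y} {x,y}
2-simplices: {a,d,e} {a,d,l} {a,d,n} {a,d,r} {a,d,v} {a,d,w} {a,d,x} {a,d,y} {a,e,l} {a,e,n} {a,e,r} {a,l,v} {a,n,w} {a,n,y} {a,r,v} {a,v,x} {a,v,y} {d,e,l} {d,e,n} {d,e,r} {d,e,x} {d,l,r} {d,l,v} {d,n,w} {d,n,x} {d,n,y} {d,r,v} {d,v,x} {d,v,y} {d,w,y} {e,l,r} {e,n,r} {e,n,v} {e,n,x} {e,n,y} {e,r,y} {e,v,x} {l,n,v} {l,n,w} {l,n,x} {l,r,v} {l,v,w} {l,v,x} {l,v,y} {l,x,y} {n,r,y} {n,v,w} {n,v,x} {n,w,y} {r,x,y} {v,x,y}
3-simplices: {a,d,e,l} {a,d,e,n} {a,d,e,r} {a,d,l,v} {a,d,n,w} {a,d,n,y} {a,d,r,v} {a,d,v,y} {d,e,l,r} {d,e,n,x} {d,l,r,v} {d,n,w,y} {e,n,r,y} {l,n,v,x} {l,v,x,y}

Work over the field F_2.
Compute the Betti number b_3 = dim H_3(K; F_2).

n_0=10 n_1=42 n_2=51 n_3=15  [Z2]
∂1: piv[ad,ae,al,an,ar,av,aw,ax,ay] rk=9  ker:de,dl,dn,dr,dv,dw,dx,dy,el,en,er,ev,ex,ey,ln,lr,lv,lw,lx,ly,nr,nv,nw,nx,ny,rv,rx,ry,vw,vx,vy,wy,xy
∂2: piv[ade,adl,adn,adr,adv,adw,adx,ady,ael,aen,aer,alv,anw,any,arv,avx,avy,dex,dlr,dnx,dwy,enr,env,eny,ery,evx,lnv,lnw,lnx,lvw,lvy,lxy,rxy] rk=33  ker:del,den,der,dlv,dnw,dny,drv,dvx,dvy,elr,enx,lrv,lvx,nry,nvw,nvx,nwy,vxy
∂3: piv[adel,aden,ader,adlv,adnw,adny,adrv,advy,delr,denx,dlrv,dnwy,enry,lnvx,lvxy] rk=15
b_3=(15−15)−0=0

b_3=0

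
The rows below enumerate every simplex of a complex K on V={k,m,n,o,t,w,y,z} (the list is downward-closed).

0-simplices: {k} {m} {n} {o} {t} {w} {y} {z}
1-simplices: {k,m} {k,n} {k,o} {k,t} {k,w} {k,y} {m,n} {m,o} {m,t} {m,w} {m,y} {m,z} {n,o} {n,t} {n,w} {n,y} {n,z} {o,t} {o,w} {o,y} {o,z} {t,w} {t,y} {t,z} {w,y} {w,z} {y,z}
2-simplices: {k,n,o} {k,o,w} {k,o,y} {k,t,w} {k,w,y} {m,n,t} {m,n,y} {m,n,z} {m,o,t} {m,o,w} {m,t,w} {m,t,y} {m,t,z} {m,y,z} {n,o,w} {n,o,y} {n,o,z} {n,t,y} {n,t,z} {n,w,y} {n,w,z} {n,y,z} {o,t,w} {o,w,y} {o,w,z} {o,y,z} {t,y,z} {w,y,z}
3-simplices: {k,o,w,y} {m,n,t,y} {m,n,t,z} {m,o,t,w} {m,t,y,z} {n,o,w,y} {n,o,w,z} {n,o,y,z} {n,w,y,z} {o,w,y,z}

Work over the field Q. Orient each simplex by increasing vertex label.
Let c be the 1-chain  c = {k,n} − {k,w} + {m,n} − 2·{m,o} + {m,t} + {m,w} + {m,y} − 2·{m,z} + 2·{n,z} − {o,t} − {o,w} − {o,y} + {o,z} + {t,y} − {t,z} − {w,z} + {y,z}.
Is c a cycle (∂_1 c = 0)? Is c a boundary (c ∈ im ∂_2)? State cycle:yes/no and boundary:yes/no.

n_0=8 n_1=27 n_2=28 n_3=10  [Q]
∂1: piv[km,kn,ko,kt,kw,ky,mz] rk=7  ker:mn,mo,mt,mw,my,no,nt,nw,ny,nz,ot,ow,oy,oz,tw,ty,tz,wy,wz,yz
∂2: piv[kno,kow,koy,ktw,kwy,mnt,mny,mnz,mot,mow,mtw,mty,mtz,myz,now,noy,noz,nwz] rk=18  ker:nty,ntz,nwy,nyz,otw,owy,owz,oyz,tyz,wyz
∂3: piv[kowy,mnty,mntz,motw,mtyz,nowy,nowz,noyz,nwyz] rk=9  ker:owyz
∂1c = 0
c vs im∂2: reduces to 0 ⇒ boundary

cycle:yes boundary:yes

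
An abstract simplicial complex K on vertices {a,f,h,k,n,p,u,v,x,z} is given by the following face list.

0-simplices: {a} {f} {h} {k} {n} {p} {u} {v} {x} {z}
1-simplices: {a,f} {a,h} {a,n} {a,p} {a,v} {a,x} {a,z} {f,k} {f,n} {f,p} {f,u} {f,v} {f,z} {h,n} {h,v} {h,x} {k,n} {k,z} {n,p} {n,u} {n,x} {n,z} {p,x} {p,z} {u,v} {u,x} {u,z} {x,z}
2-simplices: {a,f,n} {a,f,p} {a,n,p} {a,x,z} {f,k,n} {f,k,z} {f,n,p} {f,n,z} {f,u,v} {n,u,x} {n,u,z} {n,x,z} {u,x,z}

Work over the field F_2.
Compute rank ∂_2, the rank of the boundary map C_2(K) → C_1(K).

n_0=10 n_1=28 n_2=13  [Z2]
∂1: piv[af,ah,an,ap,av,ax,az,fk,fu] rk=9  ker:fn,fp,fv,fz,hn,hv,hx,kn,kz,np,nu,nx,nz,px,pz,uv,ux,uz,xz
∂2: piv[afn,afp,anp,axz,fkn,fkz,fnz,fuv,nux,nuz,nxz] rk=11  ker:fnp,uxz
rk∂_2=11

rank∂_2=11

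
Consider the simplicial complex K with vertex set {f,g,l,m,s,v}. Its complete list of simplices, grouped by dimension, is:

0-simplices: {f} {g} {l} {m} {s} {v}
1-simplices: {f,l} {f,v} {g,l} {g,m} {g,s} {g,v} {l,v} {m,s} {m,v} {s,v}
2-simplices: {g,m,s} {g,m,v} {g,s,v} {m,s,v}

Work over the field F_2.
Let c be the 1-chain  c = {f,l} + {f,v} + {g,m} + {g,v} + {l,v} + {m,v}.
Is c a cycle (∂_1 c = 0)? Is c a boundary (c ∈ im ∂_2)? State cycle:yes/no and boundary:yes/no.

n_0=6 n_1=10 n_2=4  [Z2]
∂1: piv[fl,fv,gl,gm,gs] rk=5  ker:gv,lv,ms,mv,sv
∂2: piv[gms,gmv,gsv] rk=3  ker:msv
∂1c = 0
c vs im∂2: residual ≠ 0 ⇒ not boundary

cycle:yes boundary:no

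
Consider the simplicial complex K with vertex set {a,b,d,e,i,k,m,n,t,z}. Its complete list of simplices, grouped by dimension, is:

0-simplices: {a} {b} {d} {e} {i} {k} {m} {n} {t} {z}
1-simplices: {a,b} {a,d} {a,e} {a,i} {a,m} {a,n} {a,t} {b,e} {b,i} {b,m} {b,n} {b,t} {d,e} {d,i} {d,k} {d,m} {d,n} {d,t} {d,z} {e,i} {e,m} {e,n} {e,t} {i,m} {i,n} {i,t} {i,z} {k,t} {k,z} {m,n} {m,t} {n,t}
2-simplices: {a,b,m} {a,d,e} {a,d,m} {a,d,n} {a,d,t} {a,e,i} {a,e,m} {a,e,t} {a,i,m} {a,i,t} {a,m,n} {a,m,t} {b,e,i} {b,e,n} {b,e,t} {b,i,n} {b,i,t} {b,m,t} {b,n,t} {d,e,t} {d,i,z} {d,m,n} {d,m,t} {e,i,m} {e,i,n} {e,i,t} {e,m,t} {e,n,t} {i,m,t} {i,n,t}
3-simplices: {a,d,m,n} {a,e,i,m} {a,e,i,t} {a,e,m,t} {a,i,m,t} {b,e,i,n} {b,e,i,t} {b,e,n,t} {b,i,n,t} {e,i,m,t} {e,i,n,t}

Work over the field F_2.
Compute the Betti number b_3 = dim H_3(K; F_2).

b_3=2

n_0=10 n_1=32 n_2=30 n_3=11  [Z2]
∂1: piv[ab,ad,ae,ai,am,an,at,dk,dz] rk=9  ker:be,bi,bm,bn,bt,de,di,dm,dn,dt,ei,em,en,et,im,in,it,iz,kt,kz,mn,mt,nt
∂2: piv[abm,ade,adm,adn,adt,aei,aem,aet,aim,ait,amn,amt,bei,ben,bet,bin,bmt,bnt,diz] rk=19  ker:bit,det,dmn,dmt,eim,ein,eit,emt,ent,imt,int
∂3: piv[admn,aeim,aeit,aemt,aimt,bein,beit,bent,bint] rk=9  ker:eimt,eint
b_3=(11−9)−0=2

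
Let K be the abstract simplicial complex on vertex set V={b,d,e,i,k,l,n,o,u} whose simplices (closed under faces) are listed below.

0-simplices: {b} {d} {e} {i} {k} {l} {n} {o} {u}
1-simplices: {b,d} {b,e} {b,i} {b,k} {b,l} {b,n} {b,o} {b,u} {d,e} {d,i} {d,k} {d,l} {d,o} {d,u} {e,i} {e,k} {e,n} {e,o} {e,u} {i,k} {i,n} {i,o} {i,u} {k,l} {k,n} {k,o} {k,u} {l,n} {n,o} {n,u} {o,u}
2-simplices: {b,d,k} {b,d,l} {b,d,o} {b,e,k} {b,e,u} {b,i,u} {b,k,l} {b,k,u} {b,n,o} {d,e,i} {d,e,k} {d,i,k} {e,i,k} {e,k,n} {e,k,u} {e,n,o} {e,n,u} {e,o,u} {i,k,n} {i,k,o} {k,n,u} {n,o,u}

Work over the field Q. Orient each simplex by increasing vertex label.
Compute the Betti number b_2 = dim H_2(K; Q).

n_0=9 n_1=31 n_2=22  [Q]
∂1: piv[bd,be,bi,bk,bl,bn,bo,bu] rk=8  ker:de,di,dk,dl,do,du,ei,ek,en,eo,eu,ik,in,io,iu,kl,kn,ko,ku,ln,no,nu,ou
∂2: piv[bdk,bdl,bdo,bek,beu,biu,bkl,bku,bno,dei,dek,dik,ekn,eno,enu,eou,ikn,iko] rk=18  ker:eik,eku,knu,nou
b_2=(22−18)−0=4

b_2=4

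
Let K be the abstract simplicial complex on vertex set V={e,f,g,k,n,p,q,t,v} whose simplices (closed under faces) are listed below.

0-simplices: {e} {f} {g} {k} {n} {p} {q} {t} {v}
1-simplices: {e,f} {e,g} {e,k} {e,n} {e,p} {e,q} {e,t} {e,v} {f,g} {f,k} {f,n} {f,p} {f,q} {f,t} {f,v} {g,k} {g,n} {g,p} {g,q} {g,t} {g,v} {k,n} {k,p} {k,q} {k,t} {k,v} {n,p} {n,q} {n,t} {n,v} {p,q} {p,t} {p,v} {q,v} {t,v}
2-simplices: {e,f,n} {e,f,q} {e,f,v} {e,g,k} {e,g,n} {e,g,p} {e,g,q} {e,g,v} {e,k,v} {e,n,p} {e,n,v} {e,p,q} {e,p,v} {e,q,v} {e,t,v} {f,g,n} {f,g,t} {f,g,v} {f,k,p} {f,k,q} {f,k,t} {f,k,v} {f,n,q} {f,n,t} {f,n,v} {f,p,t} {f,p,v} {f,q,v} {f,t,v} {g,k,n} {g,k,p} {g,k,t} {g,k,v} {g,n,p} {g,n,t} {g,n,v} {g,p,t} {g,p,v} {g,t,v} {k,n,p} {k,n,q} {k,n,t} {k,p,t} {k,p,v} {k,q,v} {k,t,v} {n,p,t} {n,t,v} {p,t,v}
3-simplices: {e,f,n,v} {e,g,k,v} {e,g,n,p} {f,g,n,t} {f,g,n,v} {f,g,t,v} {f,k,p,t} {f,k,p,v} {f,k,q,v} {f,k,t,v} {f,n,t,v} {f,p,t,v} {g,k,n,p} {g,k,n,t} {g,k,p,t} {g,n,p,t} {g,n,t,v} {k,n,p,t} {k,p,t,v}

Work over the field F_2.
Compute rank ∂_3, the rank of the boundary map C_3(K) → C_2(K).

n_0=9 n_1=35 n_2=49 n_3=19  [Z2]
∂1: piv[ef,eg,ek,en,ep,eq,et,ev] rk=8  ker:fg,fk,fn,fp,fq,ft,fv,gk,gn,gp,gq,gt,gv,kn,kp,kq,kt,kv,np,nq,nt,nv,pq,pt,pv,qv,tv
∂2: piv[efn,efq,efv,egk,egn,egp,egq,egv,ekv,enp,env,epq,epv,eqv,etv,fgn,fgt,fkp,fkq,fkt,fkv,fnq,fnt,fpt,fpv,ftv,gkn] rk=27  ker:fgv,fnv,fqv,gkp,gkt,gkv,gnp,gnt,gnv,gpt,gpv,gtv,knp,knq,knt,kpt,kpv,kqv,ktv,npt,ntv,ptv
∂3: piv[efnv,egkv,egnp,fgnt,fgnv,fgtv,fkpt,fkpv,fkqv,fktv,fntv,fptv,gknp,gknt,gkpt,gnpt] rk=16  ker:gntv,knpt,kptv
rk∂_3=16

rank∂_3=16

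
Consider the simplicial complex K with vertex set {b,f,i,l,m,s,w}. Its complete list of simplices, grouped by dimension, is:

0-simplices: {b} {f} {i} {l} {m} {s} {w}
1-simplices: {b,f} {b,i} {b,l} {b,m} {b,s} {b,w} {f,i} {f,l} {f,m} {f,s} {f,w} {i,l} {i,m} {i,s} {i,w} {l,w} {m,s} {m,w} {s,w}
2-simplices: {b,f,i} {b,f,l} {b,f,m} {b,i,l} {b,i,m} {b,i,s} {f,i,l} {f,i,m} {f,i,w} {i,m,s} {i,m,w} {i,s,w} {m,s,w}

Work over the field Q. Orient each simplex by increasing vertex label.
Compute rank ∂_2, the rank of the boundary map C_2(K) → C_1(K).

n_0=7 n_1=19 n_2=13  [Q]
∂1: piv[bf,bi,bl,bm,bs,bw] rk=6  ker:fi,fl,fm,fs,fw,il,im,is,iw,lw,ms,mw,sw
∂2: piv[bfi,bfl,bfm,bil,bim,bis,fiw,ims,imw,isw] rk=10  ker:fil,fim,msw
rk∂_2=10

rank∂_2=10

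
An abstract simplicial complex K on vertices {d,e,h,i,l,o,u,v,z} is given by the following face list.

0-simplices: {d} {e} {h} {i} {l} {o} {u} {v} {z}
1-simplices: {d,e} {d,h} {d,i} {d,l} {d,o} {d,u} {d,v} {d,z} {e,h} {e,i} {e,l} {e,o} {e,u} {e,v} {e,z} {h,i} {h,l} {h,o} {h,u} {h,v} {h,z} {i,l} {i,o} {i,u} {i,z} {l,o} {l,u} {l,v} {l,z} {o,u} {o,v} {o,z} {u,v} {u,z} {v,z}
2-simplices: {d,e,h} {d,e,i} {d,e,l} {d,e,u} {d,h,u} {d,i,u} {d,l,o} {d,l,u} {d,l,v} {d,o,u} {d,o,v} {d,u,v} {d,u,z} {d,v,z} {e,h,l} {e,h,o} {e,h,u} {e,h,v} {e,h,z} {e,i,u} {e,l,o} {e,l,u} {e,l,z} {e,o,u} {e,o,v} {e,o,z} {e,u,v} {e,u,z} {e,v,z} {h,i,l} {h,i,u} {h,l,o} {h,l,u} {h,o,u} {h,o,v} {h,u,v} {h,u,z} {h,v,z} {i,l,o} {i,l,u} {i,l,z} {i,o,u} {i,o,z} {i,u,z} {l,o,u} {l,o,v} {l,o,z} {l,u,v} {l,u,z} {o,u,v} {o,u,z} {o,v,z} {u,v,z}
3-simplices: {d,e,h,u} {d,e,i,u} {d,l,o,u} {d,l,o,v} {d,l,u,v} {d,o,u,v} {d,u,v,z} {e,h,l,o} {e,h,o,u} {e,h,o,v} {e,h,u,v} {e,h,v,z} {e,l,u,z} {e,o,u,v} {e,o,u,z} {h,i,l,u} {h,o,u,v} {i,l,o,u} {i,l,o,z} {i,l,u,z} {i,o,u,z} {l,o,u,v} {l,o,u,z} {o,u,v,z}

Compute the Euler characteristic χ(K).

n_0=9 n_1=35 n_2=53 n_3=24
χ=+9−35+53−24=3

χ(K)=3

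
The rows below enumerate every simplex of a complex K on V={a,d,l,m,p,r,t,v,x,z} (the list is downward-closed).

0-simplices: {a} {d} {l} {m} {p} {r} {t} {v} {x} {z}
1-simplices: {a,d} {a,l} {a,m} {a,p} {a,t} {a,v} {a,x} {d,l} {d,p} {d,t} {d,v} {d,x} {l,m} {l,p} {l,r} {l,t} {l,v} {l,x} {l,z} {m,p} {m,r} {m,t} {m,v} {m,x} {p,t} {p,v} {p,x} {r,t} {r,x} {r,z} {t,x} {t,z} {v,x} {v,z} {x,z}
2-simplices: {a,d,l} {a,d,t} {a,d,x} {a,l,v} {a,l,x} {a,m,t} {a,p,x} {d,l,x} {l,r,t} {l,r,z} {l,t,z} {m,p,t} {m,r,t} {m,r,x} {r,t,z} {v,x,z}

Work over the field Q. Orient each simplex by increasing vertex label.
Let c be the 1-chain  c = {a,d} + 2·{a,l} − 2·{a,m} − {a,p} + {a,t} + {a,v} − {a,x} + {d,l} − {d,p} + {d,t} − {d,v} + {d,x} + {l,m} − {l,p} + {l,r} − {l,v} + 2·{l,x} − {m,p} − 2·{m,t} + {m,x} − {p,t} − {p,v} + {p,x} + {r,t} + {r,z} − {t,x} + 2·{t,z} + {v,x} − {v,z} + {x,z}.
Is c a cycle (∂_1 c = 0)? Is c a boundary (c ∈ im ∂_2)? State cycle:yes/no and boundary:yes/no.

n_0=10 n_1=35 n_2=16  [Q]
∂1: piv[ad,al,am,ap,at,av,ax,lr,lz] rk=9  ker:dl,dp,dt,dv,dx,lm,lp,lt,lv,lx,mp,mr,mt,mv,mx,pt,pv,px,rt,rx,rz,tx,tz,vx,vz,xz
∂2: piv[adl,adt,adx,alv,alx,amt,apx,lrt,lrz,ltz,mpt,mrt,mrx,vxz] rk=14  ker:dlx,rtz
∂1c = −{a} + {l} + {m} − 3·{p} − {r} − {t} − 2·{v} + 3·{x} + 3·{z}

cycle:no boundary:no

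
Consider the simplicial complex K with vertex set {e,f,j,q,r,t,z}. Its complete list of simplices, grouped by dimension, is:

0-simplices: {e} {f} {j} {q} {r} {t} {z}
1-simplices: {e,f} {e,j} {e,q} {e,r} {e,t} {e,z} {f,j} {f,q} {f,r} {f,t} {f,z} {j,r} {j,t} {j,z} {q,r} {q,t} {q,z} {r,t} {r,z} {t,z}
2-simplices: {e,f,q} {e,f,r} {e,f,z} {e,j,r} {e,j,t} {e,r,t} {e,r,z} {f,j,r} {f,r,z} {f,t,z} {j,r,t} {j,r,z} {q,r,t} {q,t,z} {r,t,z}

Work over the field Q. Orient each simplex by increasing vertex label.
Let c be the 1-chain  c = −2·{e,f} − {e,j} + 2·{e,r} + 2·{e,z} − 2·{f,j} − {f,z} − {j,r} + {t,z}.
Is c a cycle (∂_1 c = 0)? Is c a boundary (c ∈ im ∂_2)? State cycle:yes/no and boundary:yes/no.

cycle:no boundary:no

n_0=7 n_1=20 n_2=15  [Q]
∂1: piv[ef,ej,eq,er,et,ez] rk=6  ker:fj,fq,fr,ft,fz,jr,jt,jz,qr,qt,qz,rt,rz,tz
∂2: piv[efq,efr,efz,ejr,ejt,ert,erz,fjr,ftz,jrz,qrt,qtz,rtz] rk=13  ker:frz,jrt
∂1c = −{e} + {f} − 2·{j} + {r} − {t} + 2·{z}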